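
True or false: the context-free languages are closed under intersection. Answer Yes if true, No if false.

{aⁿbⁿcᵐ : m,n≥0} and {aᵐbⁿcⁿ : m,n≥0} are both context-free, but their intersection {aⁿbⁿcⁿ : n≥0} is not (pumping lemma).

No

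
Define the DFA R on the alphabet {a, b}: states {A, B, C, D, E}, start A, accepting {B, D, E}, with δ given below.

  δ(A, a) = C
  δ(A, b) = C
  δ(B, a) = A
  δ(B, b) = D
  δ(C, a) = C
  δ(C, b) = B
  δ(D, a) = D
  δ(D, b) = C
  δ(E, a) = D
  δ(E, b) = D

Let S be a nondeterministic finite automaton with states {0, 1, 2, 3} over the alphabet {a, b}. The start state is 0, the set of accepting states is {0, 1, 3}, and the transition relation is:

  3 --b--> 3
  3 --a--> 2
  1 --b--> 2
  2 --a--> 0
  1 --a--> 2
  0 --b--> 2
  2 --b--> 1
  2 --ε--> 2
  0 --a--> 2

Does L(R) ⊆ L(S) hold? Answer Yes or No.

The string aab is in L(R) but not in L(S).
So L(R) ⊄ L(S).

No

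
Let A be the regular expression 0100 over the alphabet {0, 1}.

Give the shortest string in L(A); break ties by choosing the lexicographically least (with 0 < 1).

By inspection of the expression, no string of length less than 4 matches, and 0100 is the lexicographically first match of length 4.

0100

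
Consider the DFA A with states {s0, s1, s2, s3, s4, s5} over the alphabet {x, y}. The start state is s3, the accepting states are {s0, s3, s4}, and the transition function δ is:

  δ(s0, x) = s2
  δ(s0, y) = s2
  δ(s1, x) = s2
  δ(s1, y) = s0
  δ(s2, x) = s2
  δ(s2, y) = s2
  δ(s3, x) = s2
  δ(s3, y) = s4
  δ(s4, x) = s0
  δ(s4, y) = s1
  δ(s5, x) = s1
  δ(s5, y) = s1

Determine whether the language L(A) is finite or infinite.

finite

The useful states (reachable from s3 and able to reach an accepting state) are {s0, s1, s3, s4}.
Restricted to these states the transition graph has no cycle, so every accepting path has bounded length and L is finite.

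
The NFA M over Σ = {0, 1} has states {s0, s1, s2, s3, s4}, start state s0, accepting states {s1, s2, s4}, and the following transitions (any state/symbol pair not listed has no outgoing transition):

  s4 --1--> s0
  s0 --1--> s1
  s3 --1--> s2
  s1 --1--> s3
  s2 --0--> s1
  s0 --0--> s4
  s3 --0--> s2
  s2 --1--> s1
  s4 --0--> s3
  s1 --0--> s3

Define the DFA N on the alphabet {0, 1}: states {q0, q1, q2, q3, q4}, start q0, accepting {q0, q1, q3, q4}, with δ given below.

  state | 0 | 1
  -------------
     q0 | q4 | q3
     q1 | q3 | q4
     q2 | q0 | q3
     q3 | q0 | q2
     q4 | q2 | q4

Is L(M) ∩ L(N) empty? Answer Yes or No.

No

The string 0 is accepted by both M and N.
Hence L(M) ∩ L(N) ≠ ∅.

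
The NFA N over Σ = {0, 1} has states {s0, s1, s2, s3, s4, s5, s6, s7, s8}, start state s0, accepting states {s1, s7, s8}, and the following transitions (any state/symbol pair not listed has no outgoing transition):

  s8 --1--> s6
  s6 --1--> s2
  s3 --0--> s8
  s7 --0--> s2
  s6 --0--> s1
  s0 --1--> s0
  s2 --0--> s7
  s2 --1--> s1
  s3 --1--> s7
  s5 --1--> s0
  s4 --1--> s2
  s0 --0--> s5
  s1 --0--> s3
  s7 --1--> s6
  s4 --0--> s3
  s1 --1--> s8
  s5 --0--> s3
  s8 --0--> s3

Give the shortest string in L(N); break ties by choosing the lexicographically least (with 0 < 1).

000

A breadth-first search from s0 reaches an accepting state first via the path s0 → s5 → s3 → s8 on input 000.
No string of length < 3 is accepted (BFS exhausts all shorter strings without reaching an accepting state), and 000 is the lexicographically least accepting string of length 3.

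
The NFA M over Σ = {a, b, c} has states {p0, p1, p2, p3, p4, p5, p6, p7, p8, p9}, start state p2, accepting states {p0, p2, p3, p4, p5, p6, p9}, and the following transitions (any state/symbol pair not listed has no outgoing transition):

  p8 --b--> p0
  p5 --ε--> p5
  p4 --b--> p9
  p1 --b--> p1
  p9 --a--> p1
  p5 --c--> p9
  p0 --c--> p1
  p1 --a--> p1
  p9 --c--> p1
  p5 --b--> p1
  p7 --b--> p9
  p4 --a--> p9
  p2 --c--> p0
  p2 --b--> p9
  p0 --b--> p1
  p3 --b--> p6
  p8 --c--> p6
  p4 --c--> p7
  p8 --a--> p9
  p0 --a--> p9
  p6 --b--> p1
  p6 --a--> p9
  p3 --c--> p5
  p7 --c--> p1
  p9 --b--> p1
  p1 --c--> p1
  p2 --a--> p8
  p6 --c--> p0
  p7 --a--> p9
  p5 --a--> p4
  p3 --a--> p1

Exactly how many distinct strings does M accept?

The useful subgraph on states {p0, p2, p6, p8, p9} is acyclic, so L(M) is finite; the longest accepting path visits 5 useful states, giving maximum string length 4.
Counting accepting paths from p2 by length: 1 of length 0, 2 of length 1, 4 of length 2, 3 of length 3, 1 of length 4. Total 11.

11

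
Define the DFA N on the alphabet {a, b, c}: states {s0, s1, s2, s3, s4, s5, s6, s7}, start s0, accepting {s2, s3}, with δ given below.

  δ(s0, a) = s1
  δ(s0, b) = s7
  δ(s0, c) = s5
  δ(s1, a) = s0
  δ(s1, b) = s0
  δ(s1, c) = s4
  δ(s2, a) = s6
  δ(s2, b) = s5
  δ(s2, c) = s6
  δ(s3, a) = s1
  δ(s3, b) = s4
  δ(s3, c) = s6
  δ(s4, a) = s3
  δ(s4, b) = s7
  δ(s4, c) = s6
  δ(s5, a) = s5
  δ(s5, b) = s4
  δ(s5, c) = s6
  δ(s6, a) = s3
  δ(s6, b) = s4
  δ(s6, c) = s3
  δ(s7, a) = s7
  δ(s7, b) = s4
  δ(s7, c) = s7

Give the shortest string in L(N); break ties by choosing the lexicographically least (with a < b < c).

aca

A breadth-first search from s0 reaches an accepting state first via the path s0 → s1 → s4 → s3 on input aca.
No string of length < 3 is accepted (BFS exhausts all shorter strings without reaching an accepting state), and aca is the lexicographically least accepting string of length 3.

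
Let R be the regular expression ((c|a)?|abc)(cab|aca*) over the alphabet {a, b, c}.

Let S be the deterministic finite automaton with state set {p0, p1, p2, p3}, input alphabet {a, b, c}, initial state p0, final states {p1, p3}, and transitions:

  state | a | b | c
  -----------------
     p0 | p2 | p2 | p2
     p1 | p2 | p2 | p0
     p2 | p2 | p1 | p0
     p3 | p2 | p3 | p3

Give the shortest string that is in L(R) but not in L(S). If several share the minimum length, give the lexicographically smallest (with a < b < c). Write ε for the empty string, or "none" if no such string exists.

ac

The string ac is accepted by R but not by S.
No shorter string lies in the difference, and ac is the lexicographically first length-2 string in L(R) \ L(S).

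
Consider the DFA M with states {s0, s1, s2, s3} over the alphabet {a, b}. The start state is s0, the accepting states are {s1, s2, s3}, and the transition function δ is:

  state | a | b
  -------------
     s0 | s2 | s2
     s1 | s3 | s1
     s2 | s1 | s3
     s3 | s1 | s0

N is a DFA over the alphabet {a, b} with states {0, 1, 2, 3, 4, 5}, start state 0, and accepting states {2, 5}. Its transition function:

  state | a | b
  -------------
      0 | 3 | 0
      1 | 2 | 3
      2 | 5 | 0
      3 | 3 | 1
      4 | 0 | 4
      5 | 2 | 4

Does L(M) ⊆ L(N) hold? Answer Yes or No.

No

The string a is in L(M) but not in L(N).
So L(M) ⊄ L(N).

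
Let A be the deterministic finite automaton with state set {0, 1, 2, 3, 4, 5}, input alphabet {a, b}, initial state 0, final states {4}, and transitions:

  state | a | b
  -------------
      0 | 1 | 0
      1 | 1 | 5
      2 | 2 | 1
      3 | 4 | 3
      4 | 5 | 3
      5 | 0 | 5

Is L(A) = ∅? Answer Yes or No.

Yes

The states reachable from the start state are {0, 1, 5}.
None of the accepting states {4} is reachable, so no string is accepted and L(A) = ∅.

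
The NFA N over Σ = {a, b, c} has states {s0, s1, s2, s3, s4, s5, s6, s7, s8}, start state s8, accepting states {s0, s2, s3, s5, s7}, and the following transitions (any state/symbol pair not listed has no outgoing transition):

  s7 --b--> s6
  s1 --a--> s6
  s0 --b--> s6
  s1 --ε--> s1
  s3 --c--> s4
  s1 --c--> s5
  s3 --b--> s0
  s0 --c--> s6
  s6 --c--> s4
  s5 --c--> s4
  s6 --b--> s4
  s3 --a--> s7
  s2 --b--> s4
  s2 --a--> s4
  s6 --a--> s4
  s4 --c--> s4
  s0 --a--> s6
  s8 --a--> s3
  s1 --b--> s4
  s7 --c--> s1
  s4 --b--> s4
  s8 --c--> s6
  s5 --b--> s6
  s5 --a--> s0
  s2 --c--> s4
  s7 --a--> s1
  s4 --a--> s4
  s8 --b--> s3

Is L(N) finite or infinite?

The useful states (reachable from s8 and able to reach an accepting state) are {s0, s1, s3, s5, s7, s8}.
Restricted to these states the transition graph has no cycle, so every accepting path has bounded length and L is finite.

finite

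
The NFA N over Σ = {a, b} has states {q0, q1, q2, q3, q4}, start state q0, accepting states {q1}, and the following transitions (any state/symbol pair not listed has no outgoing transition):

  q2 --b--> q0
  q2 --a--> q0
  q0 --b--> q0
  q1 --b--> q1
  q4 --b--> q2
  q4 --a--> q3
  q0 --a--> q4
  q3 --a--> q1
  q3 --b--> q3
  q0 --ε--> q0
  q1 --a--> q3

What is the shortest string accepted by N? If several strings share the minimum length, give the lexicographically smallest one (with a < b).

aaa

A breadth-first search from q0 reaches an accepting state first via the path q0 → q4 → q3 → q1 on input aaa.
No string of length < 3 is accepted (BFS exhausts all shorter strings without reaching an accepting state), and aaa is the lexicographically least accepting string of length 3.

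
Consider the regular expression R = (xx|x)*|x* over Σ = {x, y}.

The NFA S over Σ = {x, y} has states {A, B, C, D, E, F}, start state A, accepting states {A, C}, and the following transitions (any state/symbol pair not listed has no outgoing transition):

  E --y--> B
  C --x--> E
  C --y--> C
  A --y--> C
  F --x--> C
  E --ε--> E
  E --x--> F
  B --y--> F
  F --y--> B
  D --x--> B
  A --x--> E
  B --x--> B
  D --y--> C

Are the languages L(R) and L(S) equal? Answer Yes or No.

The string x is accepted by R but rejected by S.
So L(R) ≠ L(S).

No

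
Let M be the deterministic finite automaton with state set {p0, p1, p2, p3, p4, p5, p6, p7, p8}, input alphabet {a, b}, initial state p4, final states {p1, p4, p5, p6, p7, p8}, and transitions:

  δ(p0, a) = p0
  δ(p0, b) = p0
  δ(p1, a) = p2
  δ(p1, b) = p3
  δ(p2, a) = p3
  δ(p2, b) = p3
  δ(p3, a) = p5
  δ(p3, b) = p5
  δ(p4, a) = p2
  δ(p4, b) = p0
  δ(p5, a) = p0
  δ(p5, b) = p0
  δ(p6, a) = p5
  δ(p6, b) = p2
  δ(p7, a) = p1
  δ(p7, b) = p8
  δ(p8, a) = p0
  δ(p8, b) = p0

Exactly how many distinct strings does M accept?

The useful subgraph on states {p2, p3, p4, p5} is acyclic, so L(M) is finite; the longest accepting path visits 4 useful states, giving maximum string length 3.
Counting accepting paths from p4 by length: 1 of length 0, 4 of length 3. Total 5.

5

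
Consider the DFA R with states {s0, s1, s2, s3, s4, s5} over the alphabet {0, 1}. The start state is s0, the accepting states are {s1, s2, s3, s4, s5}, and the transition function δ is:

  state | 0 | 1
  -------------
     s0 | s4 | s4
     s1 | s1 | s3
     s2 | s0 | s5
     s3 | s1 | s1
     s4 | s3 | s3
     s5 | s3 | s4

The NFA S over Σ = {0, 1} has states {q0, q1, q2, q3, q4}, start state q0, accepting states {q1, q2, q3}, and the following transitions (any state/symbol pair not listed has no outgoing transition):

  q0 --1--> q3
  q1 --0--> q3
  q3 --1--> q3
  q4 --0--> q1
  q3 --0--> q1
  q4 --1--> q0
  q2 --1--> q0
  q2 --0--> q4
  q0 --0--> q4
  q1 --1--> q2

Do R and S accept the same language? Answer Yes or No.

No

The string 0 is accepted by R but rejected by S.
So L(R) ≠ L(S).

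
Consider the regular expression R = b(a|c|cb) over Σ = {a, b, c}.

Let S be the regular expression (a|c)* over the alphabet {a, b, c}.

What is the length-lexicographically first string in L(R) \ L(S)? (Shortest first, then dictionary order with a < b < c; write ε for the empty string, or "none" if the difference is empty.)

ba

The string ba is accepted by R but not by S.
No shorter string lies in the difference, and ba is the lexicographically first length-2 string in L(R) \ L(S).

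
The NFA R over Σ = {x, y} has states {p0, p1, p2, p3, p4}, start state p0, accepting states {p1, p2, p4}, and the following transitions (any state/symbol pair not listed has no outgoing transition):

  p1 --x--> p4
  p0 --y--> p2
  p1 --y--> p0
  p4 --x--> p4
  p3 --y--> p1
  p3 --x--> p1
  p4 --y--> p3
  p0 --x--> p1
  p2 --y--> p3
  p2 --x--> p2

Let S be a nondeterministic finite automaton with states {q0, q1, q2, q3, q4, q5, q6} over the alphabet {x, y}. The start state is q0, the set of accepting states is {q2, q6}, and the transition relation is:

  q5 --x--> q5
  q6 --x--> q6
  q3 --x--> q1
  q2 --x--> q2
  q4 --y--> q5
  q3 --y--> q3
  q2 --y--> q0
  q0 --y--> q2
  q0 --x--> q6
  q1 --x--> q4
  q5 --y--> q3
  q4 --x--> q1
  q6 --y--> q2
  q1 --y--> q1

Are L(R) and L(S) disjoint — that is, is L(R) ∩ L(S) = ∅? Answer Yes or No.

No

The string x is accepted by both R and S.
Hence L(R) ∩ L(S) ≠ ∅.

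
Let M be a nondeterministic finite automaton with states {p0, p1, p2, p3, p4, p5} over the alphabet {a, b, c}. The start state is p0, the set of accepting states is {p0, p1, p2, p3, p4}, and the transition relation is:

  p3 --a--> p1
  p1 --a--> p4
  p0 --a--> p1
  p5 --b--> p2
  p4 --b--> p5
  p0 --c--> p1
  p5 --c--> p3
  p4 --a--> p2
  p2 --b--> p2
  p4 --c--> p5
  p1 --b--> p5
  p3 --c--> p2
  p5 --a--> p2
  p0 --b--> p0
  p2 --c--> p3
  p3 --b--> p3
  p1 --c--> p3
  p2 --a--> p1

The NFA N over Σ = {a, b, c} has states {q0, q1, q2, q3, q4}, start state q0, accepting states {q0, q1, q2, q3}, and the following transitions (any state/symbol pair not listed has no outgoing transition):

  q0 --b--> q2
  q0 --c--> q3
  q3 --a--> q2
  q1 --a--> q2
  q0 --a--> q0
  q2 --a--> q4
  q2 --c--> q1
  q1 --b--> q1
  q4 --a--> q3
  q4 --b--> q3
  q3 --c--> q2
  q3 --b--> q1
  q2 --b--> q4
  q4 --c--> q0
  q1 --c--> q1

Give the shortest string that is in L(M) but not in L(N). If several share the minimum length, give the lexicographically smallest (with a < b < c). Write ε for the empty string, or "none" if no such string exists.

ba

The string ba is accepted by M but not by N.
No shorter string lies in the difference, and ba is the lexicographically first length-2 string in L(M) \ L(N).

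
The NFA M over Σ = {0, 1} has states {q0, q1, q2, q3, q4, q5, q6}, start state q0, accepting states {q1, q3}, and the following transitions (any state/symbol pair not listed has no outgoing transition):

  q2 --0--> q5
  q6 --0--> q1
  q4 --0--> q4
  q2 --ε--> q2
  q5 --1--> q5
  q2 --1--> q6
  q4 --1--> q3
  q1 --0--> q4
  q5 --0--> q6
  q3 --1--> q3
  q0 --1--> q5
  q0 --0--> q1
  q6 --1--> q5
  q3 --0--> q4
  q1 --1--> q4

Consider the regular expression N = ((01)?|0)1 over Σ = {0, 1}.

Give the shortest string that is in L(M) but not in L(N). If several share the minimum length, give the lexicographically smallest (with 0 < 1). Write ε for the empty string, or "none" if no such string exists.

The string 0 is accepted by M but not by N.
No shorter string lies in the difference, and 0 is the lexicographically first length-1 string in L(M) \ L(N).

0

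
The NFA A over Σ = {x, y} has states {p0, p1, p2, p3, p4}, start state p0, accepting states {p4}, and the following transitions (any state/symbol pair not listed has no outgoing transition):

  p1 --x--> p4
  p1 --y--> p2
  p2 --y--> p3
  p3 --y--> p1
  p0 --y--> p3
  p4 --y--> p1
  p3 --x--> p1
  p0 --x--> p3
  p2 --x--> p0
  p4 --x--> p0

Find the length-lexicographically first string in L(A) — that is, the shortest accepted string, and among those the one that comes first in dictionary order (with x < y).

A breadth-first search from p0 reaches an accepting state first via the path p0 → p3 → p1 → p4 on input xxx.
No string of length < 3 is accepted (BFS exhausts all shorter strings without reaching an accepting state), and xxx is the lexicographically least accepting string of length 3.

xxx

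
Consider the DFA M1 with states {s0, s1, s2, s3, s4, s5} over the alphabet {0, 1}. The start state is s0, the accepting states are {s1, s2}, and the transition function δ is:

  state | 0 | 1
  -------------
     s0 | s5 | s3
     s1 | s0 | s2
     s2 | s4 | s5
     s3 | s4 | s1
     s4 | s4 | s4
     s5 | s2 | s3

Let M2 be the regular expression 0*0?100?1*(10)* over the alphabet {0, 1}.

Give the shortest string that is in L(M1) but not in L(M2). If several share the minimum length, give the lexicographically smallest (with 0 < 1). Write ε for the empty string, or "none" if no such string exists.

The string 00 is accepted by M1 but not by M2.
No shorter string lies in the difference, and 00 is the lexicographically first length-2 string in L(M1) \ L(M2).

00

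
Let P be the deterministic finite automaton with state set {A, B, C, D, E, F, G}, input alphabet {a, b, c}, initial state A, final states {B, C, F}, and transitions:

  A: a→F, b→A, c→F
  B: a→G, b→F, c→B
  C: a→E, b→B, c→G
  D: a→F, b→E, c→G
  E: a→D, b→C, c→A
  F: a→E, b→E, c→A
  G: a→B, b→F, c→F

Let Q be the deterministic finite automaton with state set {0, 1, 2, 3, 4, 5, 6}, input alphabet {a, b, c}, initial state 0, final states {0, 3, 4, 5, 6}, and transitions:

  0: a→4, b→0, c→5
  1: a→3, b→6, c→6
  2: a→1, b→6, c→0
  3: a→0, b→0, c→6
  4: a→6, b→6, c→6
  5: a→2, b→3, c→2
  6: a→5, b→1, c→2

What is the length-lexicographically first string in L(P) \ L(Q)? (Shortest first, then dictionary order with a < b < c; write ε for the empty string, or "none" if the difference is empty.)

The string aab is accepted by P but not by Q.
No shorter string lies in the difference, and aab is the lexicographically first length-3 string in L(P) \ L(Q).

aab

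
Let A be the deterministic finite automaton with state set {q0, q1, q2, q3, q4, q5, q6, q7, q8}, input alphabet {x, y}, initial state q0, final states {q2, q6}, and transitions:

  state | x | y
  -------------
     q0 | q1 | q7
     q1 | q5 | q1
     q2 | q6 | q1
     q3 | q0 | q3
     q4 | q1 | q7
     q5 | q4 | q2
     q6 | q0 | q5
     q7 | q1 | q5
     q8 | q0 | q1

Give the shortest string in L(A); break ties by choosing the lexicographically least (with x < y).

A breadth-first search from q0 reaches an accepting state first via the path q0 → q1 → q5 → q2 on input xxy.
No string of length < 3 is accepted (BFS exhausts all shorter strings without reaching an accepting state), and xxy is the lexicographically least accepting string of length 3.

xxy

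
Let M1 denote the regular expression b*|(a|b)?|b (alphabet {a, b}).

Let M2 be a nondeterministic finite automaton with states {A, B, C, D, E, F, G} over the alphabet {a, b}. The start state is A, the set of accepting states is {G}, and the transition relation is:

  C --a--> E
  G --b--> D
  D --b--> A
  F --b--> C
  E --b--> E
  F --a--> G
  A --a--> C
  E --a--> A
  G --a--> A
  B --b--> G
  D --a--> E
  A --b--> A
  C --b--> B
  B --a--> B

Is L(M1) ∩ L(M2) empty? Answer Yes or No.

Converting the expression M1 to a DFA (subset construction, then merging equivalent states) gives the minimal DFA with states {r0, r1, r2, r3}, start state r0, accepting states {r0, r1, r2} and transitions r0: a→r1, b→r2; r1: a→r3, b→r3; r2: a→r3, b→r2; r3: a→r3, b→r3.
Exploring the product automaton M1 × M2 from the start pair (r0, A), following both machines on each input symbol, reaches 9 state pairs: (r0, A), (r1, C), (r2, A), (r3, E), (r3, B), (r3, C), (r3, A), (r3, G), (r3, D).
M1 accepts in {r0, r1, r2} and M2 accepts in {G}; no reachable pair has both components accepting, so no string drives both machines to acceptance simultaneously and L(M1) ∩ L(M2) = ∅.
So no string is accepted by both, and the intersection is empty.

Yes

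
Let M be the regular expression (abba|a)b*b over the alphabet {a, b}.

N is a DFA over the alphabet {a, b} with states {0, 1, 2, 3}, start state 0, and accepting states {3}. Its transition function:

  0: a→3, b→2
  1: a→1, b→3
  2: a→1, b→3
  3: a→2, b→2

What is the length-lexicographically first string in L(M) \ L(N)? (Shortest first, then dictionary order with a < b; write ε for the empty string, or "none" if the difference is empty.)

The string ab is accepted by M but not by N.
No shorter string lies in the difference, and ab is the lexicographically first length-2 string in L(M) \ L(N).

ab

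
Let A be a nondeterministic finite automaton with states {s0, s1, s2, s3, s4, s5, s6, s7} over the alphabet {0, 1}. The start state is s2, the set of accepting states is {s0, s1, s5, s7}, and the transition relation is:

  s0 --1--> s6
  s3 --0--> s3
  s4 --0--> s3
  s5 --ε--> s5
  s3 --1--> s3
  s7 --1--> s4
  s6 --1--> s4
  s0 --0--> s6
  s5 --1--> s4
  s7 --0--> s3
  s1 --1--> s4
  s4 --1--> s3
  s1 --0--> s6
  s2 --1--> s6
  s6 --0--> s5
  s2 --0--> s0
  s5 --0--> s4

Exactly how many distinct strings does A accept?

4

The useful subgraph on states {s0, s2, s5, s6} is acyclic, so L(A) is finite; the longest accepting path visits 4 useful states, giving maximum string length 3.
Counting accepting paths from s2 by length: 1 of length 1, 1 of length 2, 2 of length 3. Total 4.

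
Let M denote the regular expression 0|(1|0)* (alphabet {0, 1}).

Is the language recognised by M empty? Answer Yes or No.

The empty string ε matches the expression, so it belongs to L(M).
Since L(M) contains at least one string, it is not empty.

No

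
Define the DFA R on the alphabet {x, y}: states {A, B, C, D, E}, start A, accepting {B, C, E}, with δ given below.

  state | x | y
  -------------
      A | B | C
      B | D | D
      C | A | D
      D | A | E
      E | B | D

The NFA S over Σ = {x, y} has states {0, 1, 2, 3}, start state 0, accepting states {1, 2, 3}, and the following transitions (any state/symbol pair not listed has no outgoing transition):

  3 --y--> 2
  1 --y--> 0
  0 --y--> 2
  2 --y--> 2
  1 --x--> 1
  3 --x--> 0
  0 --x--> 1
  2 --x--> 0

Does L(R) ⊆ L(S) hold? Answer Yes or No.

No

The string xxy is in L(R) but not in L(S).
So L(R) ⊄ L(S).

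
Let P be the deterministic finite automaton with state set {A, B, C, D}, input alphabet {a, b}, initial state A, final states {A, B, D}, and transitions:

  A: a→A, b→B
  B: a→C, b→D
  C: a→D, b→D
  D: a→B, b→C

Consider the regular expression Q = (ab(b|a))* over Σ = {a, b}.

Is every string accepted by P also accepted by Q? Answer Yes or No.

The string a is in L(P) but not in L(Q).
So L(P) ⊄ L(Q).

No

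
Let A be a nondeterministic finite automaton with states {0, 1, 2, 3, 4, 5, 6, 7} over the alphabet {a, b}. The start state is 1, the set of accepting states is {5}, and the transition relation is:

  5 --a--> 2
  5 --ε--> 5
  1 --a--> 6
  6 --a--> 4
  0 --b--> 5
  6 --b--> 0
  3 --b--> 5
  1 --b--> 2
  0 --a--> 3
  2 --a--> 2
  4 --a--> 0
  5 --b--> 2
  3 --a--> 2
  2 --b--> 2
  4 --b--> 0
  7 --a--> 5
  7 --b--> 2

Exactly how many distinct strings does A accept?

6

The useful subgraph on states {0, 1, 3, 4, 5, 6} is acyclic, so L(A) is finite; the longest accepting path visits 6 useful states, giving maximum string length 5.
Counting accepting paths from 1 by length: 1 of length 3, 3 of length 4, 2 of length 5. Total 6.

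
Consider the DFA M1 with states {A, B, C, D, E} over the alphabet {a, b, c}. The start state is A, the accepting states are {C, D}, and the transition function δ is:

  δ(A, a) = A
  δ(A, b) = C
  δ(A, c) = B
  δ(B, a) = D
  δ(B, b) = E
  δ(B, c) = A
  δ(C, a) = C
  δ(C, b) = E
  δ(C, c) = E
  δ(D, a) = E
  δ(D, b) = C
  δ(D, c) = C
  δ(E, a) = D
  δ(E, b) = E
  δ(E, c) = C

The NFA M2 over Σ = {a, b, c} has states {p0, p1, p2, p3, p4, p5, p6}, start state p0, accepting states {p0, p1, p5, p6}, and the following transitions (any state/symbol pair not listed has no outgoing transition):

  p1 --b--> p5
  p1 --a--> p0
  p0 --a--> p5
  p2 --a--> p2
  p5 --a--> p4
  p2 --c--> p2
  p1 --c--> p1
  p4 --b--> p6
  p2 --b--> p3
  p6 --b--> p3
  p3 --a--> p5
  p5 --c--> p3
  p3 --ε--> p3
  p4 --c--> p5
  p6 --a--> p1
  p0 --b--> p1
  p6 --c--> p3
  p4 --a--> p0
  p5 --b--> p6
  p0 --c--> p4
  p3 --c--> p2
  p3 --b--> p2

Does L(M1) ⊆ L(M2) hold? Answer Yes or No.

No

The string bba is in L(M1) but not in L(M2).
So L(M1) ⊄ L(M2).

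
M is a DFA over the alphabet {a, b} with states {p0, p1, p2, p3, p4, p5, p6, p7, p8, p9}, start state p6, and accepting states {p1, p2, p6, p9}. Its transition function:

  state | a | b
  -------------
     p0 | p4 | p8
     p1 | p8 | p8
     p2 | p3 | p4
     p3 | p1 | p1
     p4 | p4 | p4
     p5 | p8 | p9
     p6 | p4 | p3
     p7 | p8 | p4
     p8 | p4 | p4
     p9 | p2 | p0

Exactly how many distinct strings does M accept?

The useful subgraph on states {p1, p3, p6} is acyclic, so L(M) is finite; the longest accepting path visits 3 useful states, giving maximum string length 2.
Counting accepting paths from p6 by length: 1 of length 0, 2 of length 2. Total 3.

3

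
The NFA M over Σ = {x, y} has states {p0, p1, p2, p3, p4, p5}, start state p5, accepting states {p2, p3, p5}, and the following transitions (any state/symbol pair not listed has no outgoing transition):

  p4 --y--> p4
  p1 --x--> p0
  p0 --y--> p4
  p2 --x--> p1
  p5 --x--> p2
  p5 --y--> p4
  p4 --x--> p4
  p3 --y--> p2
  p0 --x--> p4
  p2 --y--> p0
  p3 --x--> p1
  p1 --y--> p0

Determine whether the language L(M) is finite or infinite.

finite

The useful states (reachable from p5 and able to reach an accepting state) are {p2, p5}.
Restricted to these states the transition graph has no cycle, so every accepting path has bounded length and L is finite.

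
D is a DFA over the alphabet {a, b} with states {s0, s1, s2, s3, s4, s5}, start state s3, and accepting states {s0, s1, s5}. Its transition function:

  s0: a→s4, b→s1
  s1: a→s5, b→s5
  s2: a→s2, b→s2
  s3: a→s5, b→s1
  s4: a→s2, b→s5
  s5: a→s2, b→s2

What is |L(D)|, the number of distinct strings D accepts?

The useful subgraph on states {s1, s3, s5} is acyclic, so L(D) is finite; the longest accepting path visits 3 useful states, giving maximum string length 2.
Counting accepting paths from s3 by length: 2 of length 1, 2 of length 2. Total 4.

4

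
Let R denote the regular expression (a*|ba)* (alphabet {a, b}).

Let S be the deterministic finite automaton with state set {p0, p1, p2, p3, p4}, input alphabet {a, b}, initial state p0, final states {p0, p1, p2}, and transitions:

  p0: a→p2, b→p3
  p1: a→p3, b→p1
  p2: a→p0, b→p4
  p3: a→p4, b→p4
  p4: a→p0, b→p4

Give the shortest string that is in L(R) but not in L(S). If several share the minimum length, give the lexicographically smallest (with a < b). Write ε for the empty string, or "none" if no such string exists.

The string ba is accepted by R but not by S.
No shorter string lies in the difference, and ba is the lexicographically first length-2 string in L(R) \ L(S).

ba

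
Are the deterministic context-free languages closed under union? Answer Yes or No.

No

{aⁿbⁿ : n≥0} and {aⁿb²ⁿ : n≥0} are each accepted by a deterministic PDA (push the a's; pop one per b, respectively one per two b's), but their union U is not. Suppose a DPDA M accepted U. Being deterministic, M has a single run on aⁿb²ⁿ, and since aⁿbⁿ ∈ U that run passes through an accepting configuration right after consuming the prefix aⁿbⁿ and then goes on to accept again after n more b's. Build an ordinary (nondeterministic) PDA M′ that simulates M on a's and b's and, at any moment when M is in an accepting state, may switch to a second mode in which it reads only c's, feeding each c to M as a b; M′ accepts when M does. Then M′ accepts aⁱbʲcᵏ (k≥1) exactly when both aⁱbʲ ∈ U and aⁱbʲ⁺ᵏ ∈ U, and checking the four cases (i=j or j=2i, combined with j+k=i or j+k=2i) leaves only i=j=k: so L(M′) ∩ a*b*c⁺ = {aⁿbⁿcⁿ : n≥1} would be context-free, which it is not (pumping lemma) — contradiction. (The union is an unambiguous CFL; it is determinism, not unambiguity, that fails.)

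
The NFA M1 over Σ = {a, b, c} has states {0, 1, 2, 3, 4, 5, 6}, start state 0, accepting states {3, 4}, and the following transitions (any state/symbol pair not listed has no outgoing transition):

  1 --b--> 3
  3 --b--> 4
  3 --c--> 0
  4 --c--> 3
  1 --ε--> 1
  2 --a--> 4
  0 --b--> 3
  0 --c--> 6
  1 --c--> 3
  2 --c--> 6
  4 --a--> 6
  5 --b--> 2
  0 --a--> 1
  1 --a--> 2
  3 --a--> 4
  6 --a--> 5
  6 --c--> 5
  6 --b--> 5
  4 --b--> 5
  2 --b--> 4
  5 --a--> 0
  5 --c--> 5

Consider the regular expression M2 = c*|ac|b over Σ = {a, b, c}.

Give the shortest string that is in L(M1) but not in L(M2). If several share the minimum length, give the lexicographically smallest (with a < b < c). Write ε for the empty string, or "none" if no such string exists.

The string ab is accepted by M1 but not by M2.
No shorter string lies in the difference, and ab is the lexicographically first length-2 string in L(M1) \ L(M2).

ab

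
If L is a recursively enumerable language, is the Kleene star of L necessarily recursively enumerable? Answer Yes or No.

Yes

Dovetail over all factorisations of the input into blocks and all step bounds, running the recogniser for L on every block of a factorisation; accept if some factorisation has all of its blocks accepted.
So the recursively enumerable languages are closed under Kleene star.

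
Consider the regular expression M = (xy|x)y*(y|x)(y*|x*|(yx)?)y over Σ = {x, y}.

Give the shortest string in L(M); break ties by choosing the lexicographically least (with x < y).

By inspection of the expression, no string of length less than 3 matches, and xxy is the lexicographically first match of length 3.

xxy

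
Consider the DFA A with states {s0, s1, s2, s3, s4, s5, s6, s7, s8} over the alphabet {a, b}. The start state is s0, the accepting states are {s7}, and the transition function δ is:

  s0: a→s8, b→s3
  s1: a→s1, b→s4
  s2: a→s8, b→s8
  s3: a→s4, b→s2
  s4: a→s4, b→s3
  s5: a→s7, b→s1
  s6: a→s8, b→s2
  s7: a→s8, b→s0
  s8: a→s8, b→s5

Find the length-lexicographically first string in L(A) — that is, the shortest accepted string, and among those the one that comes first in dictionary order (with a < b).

aba

A breadth-first search from s0 reaches an accepting state first via the path s0 → s8 → s5 → s7 on input aba.
No string of length < 3 is accepted (BFS exhausts all shorter strings without reaching an accepting state), and aba is the lexicographically least accepting string of length 3.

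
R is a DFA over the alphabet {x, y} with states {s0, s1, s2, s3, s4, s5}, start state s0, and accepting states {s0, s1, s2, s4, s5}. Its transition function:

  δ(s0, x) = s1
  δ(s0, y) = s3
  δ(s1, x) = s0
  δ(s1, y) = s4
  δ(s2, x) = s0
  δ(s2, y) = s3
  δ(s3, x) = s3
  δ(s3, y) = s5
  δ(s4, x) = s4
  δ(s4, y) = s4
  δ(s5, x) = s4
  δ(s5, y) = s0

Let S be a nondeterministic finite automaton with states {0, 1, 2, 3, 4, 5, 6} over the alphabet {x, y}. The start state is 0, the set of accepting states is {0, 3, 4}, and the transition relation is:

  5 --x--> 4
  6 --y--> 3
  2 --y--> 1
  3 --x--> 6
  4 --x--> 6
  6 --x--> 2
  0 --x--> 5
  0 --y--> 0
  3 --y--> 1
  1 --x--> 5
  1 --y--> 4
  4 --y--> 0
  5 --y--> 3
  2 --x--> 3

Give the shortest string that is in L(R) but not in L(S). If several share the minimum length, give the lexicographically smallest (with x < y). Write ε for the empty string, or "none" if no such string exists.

x

The string x is accepted by R but not by S.
No shorter string lies in the difference, and x is the lexicographically first length-1 string in L(R) \ L(S).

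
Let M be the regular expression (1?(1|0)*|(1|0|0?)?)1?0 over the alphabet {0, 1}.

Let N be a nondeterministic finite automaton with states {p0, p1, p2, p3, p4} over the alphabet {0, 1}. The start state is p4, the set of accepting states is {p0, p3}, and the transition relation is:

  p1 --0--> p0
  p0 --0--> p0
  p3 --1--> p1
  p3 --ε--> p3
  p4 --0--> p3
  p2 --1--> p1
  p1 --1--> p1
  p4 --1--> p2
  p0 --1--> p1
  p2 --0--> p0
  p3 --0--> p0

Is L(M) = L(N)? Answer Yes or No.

Yes

Converting the expression M to a DFA (subset construction, then merging equivalent states) gives the minimal DFA with states {m0, m1}, start state m0, accepting states {m1} and transitions m0: 0→m1, 1→m0; m1: 0→m1, 1→m0.
Exploring the product automaton M × N from the start pair (m0, p4), following both machines on each input symbol, reaches 5 state pairs: (m0, p4), (m1, p3), (m0, p2), (m1, p0), (m0, p1).
M accepts in {m1} and N accepts in {p0, p3}. In every reachable pair the two components are either both accepting — (m1, p3), (m1, p0) — or both non-accepting, so no string is accepted by exactly one of the machines: L(M) \ L(N) and L(N) \ L(M) are both empty.
Hence every string is accepted by M iff it is accepted by N, and the two languages coincide.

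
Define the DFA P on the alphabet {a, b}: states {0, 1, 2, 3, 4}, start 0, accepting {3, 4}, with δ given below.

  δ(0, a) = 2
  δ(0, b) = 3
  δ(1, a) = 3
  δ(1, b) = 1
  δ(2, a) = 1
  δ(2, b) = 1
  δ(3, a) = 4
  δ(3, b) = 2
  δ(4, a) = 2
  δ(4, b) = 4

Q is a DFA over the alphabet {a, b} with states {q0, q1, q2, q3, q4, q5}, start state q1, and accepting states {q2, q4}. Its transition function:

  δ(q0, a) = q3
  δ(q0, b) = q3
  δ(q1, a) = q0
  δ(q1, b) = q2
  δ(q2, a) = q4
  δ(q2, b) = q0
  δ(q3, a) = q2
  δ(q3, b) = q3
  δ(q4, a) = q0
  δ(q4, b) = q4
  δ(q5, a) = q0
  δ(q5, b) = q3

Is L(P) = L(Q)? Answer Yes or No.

Yes

Exploring the product automaton P × Q from the start pair (0, q1), following both machines on each input symbol, reaches 5 state pairs: (0, q1), (2, q0), (3, q2), (1, q3), (4, q4).
P accepts in {3, 4} and Q accepts in {q2, q4}. In every reachable pair the two components are either both accepting — (3, q2), (4, q4) — or both non-accepting, so no string is accepted by exactly one of the machines: L(P) \ L(Q) and L(Q) \ L(P) are both empty.
Hence every string is accepted by P iff it is accepted by Q, and the two languages coincide.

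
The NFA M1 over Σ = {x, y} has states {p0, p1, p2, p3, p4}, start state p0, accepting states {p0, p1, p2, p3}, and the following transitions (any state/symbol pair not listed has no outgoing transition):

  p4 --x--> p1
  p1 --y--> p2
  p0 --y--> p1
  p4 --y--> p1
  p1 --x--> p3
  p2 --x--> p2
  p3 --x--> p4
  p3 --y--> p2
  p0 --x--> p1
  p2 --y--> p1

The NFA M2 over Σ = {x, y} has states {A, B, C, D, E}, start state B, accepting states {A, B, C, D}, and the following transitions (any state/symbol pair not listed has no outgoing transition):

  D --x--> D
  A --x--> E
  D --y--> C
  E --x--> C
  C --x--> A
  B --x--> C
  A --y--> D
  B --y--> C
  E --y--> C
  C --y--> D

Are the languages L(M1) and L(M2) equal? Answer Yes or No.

Exploring the product automaton M1 × M2 from the start pair (p0, B), following both machines on each input symbol, reaches 5 state pairs: (p0, B), (p1, C), (p3, A), (p2, D), (p4, E).
M1 accepts in {p0, p1, p2, p3} and M2 accepts in {A, B, C, D}. In every reachable pair the two components are either both accepting — (p0, B), (p1, C), (p3, A), (p2, D) — or both non-accepting, so no string is accepted by exactly one of the machines: L(M1) \ L(M2) and L(M2) \ L(M1) are both empty.
Hence every string is accepted by M1 iff it is accepted by M2, and the two languages coincide.

Yes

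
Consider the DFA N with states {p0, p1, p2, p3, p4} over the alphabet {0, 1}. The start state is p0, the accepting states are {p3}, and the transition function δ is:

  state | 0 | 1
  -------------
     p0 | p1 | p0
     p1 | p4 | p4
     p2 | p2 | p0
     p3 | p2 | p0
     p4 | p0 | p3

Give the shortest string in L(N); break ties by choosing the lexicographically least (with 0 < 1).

001

A breadth-first search from p0 reaches an accepting state first via the path p0 → p1 → p4 → p3 on input 001.
No string of length < 3 is accepted (BFS exhausts all shorter strings without reaching an accepting state), and 001 is the lexicographically least accepting string of length 3.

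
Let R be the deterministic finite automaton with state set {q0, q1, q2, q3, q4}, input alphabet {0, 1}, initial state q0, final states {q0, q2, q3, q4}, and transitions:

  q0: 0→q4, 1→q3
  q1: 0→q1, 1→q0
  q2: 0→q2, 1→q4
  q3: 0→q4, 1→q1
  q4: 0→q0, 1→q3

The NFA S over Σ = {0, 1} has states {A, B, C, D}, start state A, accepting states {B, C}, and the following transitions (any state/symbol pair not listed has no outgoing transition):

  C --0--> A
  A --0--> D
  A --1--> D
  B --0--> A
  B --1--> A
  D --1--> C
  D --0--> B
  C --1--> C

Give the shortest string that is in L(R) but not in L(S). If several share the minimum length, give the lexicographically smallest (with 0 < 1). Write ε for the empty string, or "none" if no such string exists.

ε

The empty string ε is accepted by R but not by S.
Since ε is the unique shortest string, it is the required witness.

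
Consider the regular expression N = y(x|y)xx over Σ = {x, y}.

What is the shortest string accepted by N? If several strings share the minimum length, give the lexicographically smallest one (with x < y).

By inspection of the expression, no string of length less than 4 matches, and yxxx is the lexicographically first match of length 4.

yxxx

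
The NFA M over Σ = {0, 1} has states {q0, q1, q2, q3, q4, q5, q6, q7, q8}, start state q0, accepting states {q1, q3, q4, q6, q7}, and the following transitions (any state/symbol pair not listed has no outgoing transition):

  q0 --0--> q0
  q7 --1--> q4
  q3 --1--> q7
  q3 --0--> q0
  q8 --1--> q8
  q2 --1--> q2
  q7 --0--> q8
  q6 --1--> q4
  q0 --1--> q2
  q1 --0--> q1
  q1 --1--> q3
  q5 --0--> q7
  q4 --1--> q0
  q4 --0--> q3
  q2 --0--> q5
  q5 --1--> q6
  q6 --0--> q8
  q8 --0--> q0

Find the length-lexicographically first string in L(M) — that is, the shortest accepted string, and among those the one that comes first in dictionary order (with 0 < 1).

A breadth-first search from q0 reaches an accepting state first via the path q0 → q2 → q5 → q7 on input 100.
No string of length < 3 is accepted (BFS exhausts all shorter strings without reaching an accepting state), and 100 is the lexicographically least accepting string of length 3.

100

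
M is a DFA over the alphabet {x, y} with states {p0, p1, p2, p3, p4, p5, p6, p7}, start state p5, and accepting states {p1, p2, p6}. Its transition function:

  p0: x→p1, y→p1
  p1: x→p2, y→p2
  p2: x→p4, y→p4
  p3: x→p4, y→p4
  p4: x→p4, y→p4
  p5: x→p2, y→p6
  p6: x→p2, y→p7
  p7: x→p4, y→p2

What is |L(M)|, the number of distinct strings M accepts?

The useful subgraph on states {p2, p5, p6, p7} is acyclic, so L(M) is finite; the longest accepting path visits 4 useful states, giving maximum string length 3.
Counting accepting paths from p5 by length: 2 of length 1, 1 of length 2, 1 of length 3. Total 4.

4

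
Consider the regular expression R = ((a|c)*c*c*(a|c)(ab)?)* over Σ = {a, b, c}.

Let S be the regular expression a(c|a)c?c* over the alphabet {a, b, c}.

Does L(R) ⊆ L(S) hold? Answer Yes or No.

No

The empty string ε is in L(R) but not in L(S).
So L(R) ⊄ L(S).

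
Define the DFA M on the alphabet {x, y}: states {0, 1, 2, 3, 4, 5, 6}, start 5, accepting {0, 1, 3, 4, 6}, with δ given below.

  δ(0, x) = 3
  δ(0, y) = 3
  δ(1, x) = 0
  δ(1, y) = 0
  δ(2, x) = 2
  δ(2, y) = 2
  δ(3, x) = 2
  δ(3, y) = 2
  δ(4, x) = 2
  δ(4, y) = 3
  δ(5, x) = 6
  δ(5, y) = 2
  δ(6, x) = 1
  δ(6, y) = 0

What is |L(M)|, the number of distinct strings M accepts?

11

The useful subgraph on states {0, 1, 3, 5, 6} is acyclic, so L(M) is finite; the longest accepting path visits 5 useful states, giving maximum string length 4.
Counting accepting paths from 5 by length: 1 of length 1, 2 of length 2, 4 of length 3, 4 of length 4. Total 11.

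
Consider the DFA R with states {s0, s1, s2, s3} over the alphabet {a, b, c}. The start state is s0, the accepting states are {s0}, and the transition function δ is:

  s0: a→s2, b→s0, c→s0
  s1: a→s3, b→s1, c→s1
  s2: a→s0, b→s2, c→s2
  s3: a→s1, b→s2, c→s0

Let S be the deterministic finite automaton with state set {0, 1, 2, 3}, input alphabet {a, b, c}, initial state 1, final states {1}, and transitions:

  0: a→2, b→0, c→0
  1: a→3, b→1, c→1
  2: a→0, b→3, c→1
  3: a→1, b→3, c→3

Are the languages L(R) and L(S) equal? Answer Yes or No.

Exploring the product automaton R × S from the start pair (s0, 1), following both machines on each input symbol, reaches 2 state pairs: (s0, 1), (s2, 3).
R accepts in {s0} and S accepts in {1}. In every reachable pair the two components are either both accepting — (s0, 1) — or both non-accepting, so no string is accepted by exactly one of the machines: L(R) \ L(S) and L(S) \ L(R) are both empty.
Hence every string is accepted by R iff it is accepted by S, and the two languages coincide.

Yes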